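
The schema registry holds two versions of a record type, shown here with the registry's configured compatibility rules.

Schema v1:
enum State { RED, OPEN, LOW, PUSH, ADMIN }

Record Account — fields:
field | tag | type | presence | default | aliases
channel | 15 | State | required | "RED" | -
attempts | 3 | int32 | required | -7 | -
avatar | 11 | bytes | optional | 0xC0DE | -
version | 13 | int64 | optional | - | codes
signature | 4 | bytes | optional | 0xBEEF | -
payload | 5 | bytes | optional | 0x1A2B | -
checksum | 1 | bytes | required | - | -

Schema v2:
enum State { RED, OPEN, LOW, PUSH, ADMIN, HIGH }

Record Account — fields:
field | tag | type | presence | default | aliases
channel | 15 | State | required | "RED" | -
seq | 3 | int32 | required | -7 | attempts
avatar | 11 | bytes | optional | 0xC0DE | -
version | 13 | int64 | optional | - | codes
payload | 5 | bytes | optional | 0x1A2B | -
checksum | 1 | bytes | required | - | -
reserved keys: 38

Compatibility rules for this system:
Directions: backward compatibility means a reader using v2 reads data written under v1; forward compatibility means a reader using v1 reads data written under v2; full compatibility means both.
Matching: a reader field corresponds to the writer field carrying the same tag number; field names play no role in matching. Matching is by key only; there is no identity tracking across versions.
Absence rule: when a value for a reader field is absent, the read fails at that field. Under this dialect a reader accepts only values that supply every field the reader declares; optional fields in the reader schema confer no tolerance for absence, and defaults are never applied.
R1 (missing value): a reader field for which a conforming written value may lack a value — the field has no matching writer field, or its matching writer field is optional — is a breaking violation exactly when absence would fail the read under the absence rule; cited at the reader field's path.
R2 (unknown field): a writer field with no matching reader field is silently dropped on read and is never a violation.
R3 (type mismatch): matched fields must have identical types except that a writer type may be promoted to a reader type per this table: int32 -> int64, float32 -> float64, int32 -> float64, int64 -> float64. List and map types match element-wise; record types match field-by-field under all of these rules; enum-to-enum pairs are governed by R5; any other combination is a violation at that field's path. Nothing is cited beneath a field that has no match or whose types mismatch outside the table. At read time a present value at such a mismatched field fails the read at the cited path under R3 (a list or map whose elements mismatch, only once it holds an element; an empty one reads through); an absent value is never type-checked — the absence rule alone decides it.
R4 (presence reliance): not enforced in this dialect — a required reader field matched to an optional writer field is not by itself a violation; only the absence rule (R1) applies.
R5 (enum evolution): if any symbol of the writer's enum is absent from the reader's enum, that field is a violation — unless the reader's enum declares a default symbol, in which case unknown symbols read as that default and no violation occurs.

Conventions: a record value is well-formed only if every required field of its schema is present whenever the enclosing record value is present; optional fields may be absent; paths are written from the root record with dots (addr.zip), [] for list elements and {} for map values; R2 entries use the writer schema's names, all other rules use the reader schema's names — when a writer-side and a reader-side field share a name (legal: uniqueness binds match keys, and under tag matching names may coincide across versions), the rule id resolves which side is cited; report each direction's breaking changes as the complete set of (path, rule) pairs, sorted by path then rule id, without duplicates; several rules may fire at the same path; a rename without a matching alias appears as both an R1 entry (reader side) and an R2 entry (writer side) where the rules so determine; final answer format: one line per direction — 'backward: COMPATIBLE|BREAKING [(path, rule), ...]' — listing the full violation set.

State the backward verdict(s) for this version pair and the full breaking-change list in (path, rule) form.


backward: BREAKING [(avatar, R1), (payload, R1), (version, R1)]

arrows below run writer -> reader for Account
backward for Account (reader v2, writer v1):
  State -> State, writer required: channel aligns to channel
  int32 -> int32, writer required: seq aligns to attempts
  bytes -> bytes, writer optional: avatar aligns to avatar
  int64 -> int64, writer optional: version aligns to version
  bytes -> bytes, writer optional: payload aligns to payload
  bytes -> bytes, writer required: checksum aligns to checksum
  writer signature: unknown to reader
  breaking: (avatar, R1)
  breaking: (payload, R1)
  breaking: (version, R1)
  => 3 violation(s): backward is BREAKING for Account
the other Account changes do not affect what is asked:
  renamed field attempts to seq in record Account (alias attempts declared on the renamed field) -> fires no rule on Account, leaving the asked answer as it is
  enum State (field channel in record Account): symbol HIGH added -> fires only in the forward direction of Account, which is not asked here


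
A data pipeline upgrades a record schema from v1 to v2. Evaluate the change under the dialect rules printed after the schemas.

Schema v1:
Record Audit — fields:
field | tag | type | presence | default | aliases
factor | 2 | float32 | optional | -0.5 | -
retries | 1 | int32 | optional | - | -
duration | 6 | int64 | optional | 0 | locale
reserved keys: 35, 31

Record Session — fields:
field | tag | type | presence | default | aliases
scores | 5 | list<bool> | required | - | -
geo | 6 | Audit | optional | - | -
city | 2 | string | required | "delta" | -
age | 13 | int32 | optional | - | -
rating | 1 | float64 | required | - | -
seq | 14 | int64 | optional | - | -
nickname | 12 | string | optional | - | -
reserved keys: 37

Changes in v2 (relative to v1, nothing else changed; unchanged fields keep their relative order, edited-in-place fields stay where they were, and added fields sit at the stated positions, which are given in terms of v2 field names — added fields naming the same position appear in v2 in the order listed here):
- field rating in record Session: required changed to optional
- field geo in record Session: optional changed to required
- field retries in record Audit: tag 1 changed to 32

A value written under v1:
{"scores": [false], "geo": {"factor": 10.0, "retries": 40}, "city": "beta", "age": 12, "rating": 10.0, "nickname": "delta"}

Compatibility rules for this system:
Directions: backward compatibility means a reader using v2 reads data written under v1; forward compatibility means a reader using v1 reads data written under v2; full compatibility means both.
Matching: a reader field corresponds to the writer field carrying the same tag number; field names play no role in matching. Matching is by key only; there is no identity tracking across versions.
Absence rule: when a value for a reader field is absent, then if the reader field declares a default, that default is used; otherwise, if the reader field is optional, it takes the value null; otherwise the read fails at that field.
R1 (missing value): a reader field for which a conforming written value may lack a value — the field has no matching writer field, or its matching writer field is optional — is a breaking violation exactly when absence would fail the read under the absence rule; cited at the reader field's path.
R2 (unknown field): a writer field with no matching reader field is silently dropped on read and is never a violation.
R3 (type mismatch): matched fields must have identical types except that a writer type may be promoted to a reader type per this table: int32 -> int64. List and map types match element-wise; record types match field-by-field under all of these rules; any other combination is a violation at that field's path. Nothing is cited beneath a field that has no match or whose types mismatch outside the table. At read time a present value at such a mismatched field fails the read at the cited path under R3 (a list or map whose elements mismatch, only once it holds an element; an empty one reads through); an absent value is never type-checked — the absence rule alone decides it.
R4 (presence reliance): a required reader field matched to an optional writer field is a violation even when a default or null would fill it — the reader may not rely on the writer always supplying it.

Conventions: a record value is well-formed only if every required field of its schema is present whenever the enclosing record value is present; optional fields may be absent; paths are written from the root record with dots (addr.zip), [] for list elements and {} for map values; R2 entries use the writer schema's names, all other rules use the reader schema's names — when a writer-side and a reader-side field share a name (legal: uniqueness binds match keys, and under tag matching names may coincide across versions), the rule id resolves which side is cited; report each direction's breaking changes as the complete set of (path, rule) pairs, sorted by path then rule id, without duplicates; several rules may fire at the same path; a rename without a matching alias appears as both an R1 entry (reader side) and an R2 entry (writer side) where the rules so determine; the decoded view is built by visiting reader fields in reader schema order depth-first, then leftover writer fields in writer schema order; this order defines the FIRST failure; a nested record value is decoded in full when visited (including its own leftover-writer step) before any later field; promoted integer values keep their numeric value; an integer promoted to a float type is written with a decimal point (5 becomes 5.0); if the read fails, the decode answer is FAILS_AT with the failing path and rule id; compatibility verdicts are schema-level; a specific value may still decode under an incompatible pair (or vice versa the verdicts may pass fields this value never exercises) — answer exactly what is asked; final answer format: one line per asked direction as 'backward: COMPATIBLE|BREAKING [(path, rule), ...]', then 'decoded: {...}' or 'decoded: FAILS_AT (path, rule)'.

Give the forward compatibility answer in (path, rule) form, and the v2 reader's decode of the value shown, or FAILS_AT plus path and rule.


forward: BREAKING [(rating, R1), (rating, R4)]; decoded: {"scores": [false], "geo": {"factor": 10.0, "retries": null, "duration": 0}, "city": "beta", "age": 12, "rating": 10.0, "seq": null, "nickname": "delta"}

the writer's type comes first in each Session pair
checking forward for Session: reader v1 against writer v2:
  scores: paired with writer scores (list<bool> -> list<bool>; writer required)
  geo: paired with writer geo (Audit -> Audit; writer required)
  city: paired with writer city (string -> string; writer required)
  age: paired with writer age (int32 -> int32; writer optional)
  rating: paired with writer rating (float64 -> float64; writer optional)
  seq: paired with writer seq (int64 -> int64; writer optional)
  nickname: paired with writer nickname (string -> string; writer optional)
  geo.factor: paired with writer geo.factor (float32 -> float32; writer optional)
  geo.retries: no writer match
  geo.duration: paired with writer geo.duration (int64 -> int64; writer optional)
  writer geo.retries: unknown to reader
  violation R1 at rating
  violation R4 at rating
  => forward: BREAKING (2)
decode (reader v2):
  scores := [false]
  geo.factor := 10.0
  geo.retries := null (missing; optional => null)
  geo.duration := 0 (missing; default applied)
  writer geo.retries: no reader field; dropped
  city := "beta"
  age := 12
  rating := 10.0
  seq := null (missing; optional => null)
  nickname := "delta"
  => decoded: {"scores": [false], "geo": {"factor": 10.0, "retries": null, "duration": 0}, "city": "beta", "age": 12, "rating": 10.0, "seq": null, "nickname": "delta"}
the other Session changes do not affect what is asked:
  field geo in record Session: optional changed to required -> its effect on Session is confined to the backward direction, not asked


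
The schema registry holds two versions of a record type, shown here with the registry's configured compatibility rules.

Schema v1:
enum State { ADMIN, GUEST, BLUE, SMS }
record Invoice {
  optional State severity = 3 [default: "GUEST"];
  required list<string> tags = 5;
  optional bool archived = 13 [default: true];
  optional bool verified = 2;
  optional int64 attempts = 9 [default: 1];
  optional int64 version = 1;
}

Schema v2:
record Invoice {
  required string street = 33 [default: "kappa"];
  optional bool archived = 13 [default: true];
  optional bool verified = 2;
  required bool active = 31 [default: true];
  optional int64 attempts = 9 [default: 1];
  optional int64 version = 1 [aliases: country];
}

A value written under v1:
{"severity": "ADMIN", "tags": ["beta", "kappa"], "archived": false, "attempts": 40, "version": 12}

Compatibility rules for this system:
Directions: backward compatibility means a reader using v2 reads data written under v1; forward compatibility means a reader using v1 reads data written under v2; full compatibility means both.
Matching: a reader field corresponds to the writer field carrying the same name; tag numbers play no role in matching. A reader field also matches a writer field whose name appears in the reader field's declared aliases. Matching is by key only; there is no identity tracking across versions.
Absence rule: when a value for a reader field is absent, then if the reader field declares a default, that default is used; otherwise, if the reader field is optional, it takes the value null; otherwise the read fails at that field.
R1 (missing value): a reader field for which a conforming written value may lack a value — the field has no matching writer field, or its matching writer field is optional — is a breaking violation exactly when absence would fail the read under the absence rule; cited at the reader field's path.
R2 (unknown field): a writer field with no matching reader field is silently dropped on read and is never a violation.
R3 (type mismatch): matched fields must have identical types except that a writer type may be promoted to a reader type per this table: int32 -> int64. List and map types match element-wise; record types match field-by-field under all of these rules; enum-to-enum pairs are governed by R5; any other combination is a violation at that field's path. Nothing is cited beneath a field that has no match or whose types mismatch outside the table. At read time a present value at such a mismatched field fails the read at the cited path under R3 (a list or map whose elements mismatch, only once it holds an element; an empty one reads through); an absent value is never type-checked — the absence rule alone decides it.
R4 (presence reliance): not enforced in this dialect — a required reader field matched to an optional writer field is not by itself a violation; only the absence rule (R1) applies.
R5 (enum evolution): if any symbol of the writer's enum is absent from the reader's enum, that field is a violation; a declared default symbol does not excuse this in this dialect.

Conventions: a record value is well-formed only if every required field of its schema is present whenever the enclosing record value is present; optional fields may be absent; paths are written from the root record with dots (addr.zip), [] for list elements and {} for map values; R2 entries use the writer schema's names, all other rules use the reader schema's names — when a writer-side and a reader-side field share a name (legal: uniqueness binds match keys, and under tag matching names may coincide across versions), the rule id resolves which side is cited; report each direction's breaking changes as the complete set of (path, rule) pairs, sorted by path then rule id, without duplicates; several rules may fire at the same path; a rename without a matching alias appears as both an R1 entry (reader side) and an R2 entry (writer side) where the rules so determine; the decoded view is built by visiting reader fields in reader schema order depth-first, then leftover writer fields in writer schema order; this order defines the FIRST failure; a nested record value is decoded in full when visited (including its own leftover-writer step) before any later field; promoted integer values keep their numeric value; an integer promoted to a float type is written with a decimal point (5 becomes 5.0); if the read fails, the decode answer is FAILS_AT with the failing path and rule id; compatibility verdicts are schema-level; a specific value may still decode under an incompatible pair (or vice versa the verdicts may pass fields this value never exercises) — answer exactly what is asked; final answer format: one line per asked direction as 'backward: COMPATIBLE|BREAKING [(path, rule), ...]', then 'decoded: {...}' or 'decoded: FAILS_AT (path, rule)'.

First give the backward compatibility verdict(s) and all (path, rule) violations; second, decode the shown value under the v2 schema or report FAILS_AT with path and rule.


backward: COMPATIBLE []; decoded: {"street": "kappa", "archived": false, "verified": null, "active": true, "attempts": 40, "version": 12}

arrows below run writer -> reader for Invoice
backward on Invoice — v2 reading data written by v1:
  street: no writer-side match
  archived: paired with writer archived (bool -> bool; writer optional)
  verified: paired with writer verified (bool -> bool; writer optional)
  active: no writer-side match
  attempts: paired with writer attempts (int64 -> int64; writer optional)
  version: paired with writer version (int64 -> int64; writer optional)
  severity (writer side), unknown to reader
  tags (writer side), unknown to reader
  => backward: COMPATIBLE
migrating the Invoice value to v2:
  street := "kappa" (missing; default applied)
  archived := false
  verified := null (missing; optional => null)
  active := true (missing; default applied)
  attempts := 40
  version := 12
  writer severity: no reader field; dropped
  writer tags: no reader field; dropped
  => decoded: {"street": "kappa", "archived": false, "verified": null, "active": true, "attempts": 40, "version": 12}


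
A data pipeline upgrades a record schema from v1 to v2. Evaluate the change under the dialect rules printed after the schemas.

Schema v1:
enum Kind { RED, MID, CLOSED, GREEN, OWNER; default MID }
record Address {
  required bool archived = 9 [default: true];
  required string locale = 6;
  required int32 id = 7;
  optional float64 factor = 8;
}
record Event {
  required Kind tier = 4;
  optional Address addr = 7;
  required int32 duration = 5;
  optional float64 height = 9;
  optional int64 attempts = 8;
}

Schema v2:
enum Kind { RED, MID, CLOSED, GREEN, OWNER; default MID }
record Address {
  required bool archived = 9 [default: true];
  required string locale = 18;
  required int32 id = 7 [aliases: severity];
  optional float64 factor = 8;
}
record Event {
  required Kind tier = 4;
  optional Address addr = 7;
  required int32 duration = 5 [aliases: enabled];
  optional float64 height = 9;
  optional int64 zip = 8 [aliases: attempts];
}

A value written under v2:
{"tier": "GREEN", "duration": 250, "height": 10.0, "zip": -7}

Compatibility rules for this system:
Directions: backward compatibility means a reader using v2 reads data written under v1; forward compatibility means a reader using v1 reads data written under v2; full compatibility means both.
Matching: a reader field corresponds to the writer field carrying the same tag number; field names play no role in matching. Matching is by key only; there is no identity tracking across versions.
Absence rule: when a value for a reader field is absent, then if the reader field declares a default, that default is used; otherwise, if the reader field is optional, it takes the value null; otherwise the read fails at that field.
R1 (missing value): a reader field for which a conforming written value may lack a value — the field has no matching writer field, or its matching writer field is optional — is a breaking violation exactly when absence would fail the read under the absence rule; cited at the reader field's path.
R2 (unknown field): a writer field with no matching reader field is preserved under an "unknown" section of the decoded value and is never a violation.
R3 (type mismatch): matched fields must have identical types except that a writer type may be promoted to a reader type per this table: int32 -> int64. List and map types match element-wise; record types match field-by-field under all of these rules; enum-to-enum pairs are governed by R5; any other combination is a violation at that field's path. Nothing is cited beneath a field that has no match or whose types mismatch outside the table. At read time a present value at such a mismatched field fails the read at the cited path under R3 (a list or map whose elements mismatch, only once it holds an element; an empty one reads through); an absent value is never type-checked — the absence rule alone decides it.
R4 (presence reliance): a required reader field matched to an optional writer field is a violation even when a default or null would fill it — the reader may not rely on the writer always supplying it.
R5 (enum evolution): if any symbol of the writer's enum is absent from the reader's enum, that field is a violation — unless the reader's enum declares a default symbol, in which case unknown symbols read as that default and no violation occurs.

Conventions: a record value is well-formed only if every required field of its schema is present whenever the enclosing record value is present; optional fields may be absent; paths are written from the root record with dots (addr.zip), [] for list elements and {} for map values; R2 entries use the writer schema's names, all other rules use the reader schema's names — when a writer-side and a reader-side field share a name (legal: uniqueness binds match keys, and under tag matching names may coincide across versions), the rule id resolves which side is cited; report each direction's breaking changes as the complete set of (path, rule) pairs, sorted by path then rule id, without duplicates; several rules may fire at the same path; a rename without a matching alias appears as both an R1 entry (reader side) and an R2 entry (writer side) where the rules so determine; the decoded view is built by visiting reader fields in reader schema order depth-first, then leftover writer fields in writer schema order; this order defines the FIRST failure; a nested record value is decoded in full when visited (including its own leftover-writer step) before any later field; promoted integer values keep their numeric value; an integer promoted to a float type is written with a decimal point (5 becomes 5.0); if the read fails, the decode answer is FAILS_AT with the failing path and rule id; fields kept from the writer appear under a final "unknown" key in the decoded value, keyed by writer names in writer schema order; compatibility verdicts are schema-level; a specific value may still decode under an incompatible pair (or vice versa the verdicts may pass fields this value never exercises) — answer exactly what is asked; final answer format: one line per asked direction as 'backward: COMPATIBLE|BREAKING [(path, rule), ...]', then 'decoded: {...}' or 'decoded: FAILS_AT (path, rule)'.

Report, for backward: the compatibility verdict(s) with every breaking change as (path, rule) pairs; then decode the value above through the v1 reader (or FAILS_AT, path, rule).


backward: BREAKING [(addr.locale, R1)]; decoded: {"tier": "GREEN", "addr": null, "duration": 250, "height": 10.0, "attempts": -7}

the writer's type comes first in each Event pair
checking backward for Event: reader v2 against writer v1:
  tier: Kind -> Kind, writer required; from tier
  addr: Address -> Address, writer optional; from addr
  duration: int32 -> int32, writer required; from duration
  height: float64 -> float64, writer optional; from height
  zip: int64 -> int64, writer optional; from attempts
  addr.archived: bool -> bool, writer required; from addr.archived
  addr.locale has no writer counterpart
  addr.id: int32 -> int32, writer required; from addr.id
  addr.factor: float64 -> float64, writer optional; from addr.factor
  leftover writer field: addr.locale
  R1 fires at addr.locale
  => backward verdict for Event: BREAKING, 1 violation(s)
decoding the Event value with the v1 reader:
  tier := "GREEN"
  addr := null (absent, optional -> null)
  duration := 250
  height := 10.0
  attempts := -7 (from writer zip)
  => decoded: {"tier": "GREEN", "addr": null, "duration": 250, "height": 10.0, "attempts": -7}
remaining Event differences; none change what is asked:
  renamed field attempts to zip in record Event (alias attempts declared on the renamed field) -> fires no rule on Event, leaving the asked answer as it is


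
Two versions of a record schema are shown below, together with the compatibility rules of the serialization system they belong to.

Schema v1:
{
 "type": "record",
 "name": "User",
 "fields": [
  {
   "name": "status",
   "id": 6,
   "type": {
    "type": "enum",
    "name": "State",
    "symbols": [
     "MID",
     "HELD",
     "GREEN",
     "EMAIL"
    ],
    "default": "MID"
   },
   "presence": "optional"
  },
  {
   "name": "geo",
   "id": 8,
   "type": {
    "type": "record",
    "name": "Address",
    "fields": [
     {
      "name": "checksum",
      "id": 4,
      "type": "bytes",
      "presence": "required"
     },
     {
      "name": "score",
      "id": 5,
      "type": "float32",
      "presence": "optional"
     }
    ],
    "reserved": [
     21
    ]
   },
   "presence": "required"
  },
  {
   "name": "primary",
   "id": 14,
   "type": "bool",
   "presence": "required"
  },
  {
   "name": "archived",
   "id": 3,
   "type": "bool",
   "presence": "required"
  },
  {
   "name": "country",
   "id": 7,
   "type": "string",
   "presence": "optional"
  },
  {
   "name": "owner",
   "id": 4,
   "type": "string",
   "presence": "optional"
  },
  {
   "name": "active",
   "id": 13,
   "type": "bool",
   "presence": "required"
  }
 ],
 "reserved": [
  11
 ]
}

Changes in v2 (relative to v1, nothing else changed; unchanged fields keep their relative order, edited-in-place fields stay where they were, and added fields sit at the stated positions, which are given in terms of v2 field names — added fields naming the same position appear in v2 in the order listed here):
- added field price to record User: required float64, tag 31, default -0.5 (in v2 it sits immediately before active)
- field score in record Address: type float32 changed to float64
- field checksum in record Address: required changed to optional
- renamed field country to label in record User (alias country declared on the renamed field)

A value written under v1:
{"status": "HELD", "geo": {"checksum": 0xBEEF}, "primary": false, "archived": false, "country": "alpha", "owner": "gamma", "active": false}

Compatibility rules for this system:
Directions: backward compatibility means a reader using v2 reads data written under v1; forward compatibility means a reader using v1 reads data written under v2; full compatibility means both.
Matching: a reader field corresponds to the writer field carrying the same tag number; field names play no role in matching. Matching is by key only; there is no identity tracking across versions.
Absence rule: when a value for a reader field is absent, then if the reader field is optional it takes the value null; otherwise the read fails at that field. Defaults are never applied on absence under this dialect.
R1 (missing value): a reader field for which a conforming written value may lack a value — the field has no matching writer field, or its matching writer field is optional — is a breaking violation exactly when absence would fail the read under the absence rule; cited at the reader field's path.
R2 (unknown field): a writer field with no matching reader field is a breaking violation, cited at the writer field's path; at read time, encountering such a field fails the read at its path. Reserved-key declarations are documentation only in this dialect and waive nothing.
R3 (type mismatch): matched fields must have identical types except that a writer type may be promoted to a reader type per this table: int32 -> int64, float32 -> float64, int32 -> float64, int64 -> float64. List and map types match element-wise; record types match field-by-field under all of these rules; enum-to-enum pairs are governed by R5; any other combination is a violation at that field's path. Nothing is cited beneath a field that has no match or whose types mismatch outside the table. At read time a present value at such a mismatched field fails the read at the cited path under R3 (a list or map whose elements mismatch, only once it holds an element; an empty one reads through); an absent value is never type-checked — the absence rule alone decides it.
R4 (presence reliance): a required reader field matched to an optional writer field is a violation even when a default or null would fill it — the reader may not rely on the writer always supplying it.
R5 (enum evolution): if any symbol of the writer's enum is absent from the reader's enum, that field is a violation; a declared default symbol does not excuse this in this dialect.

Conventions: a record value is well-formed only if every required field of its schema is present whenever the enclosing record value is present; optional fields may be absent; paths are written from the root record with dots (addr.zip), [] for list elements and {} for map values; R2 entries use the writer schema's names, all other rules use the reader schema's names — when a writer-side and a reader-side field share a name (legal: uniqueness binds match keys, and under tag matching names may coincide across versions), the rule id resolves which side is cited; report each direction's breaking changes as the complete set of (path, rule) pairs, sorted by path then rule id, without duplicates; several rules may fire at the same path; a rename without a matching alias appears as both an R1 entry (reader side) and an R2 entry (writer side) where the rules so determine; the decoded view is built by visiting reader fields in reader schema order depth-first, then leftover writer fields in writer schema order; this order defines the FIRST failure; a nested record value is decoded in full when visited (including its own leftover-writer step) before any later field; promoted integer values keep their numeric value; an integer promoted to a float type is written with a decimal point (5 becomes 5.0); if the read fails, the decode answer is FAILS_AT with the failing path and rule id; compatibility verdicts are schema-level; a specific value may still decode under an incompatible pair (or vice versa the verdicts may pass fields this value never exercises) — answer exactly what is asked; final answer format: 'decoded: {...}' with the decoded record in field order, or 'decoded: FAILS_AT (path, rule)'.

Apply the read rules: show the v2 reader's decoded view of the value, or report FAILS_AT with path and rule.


decoded: FAILS_AT (price, R1)

in User below, arrows point writer -> reader
decoding the User value with the v2 reader:
  status := "HELD"
  geo.checksum := 0xBEEF
  geo.score := null (absent, optional -> null)
  primary := false
  archived := false
  label := "alpha" (from writer country)
  owner := "gamma"
  read fails at price under R1 (no fill)
  => FAILS_AT (price, R1)
checking off the User differences that do not matter here:
  field score in record Address: type float32 changed to float64 -> matters for User compatibility verdicts, not for this value's decode
  field checksum in record Address: required changed to optional -> matters for User compatibility verdicts, not for this value's decode
  renamed field country to label in record User (alias country declared on the renamed field) -> no rule fires on it and the decoded User view is identical with or without it


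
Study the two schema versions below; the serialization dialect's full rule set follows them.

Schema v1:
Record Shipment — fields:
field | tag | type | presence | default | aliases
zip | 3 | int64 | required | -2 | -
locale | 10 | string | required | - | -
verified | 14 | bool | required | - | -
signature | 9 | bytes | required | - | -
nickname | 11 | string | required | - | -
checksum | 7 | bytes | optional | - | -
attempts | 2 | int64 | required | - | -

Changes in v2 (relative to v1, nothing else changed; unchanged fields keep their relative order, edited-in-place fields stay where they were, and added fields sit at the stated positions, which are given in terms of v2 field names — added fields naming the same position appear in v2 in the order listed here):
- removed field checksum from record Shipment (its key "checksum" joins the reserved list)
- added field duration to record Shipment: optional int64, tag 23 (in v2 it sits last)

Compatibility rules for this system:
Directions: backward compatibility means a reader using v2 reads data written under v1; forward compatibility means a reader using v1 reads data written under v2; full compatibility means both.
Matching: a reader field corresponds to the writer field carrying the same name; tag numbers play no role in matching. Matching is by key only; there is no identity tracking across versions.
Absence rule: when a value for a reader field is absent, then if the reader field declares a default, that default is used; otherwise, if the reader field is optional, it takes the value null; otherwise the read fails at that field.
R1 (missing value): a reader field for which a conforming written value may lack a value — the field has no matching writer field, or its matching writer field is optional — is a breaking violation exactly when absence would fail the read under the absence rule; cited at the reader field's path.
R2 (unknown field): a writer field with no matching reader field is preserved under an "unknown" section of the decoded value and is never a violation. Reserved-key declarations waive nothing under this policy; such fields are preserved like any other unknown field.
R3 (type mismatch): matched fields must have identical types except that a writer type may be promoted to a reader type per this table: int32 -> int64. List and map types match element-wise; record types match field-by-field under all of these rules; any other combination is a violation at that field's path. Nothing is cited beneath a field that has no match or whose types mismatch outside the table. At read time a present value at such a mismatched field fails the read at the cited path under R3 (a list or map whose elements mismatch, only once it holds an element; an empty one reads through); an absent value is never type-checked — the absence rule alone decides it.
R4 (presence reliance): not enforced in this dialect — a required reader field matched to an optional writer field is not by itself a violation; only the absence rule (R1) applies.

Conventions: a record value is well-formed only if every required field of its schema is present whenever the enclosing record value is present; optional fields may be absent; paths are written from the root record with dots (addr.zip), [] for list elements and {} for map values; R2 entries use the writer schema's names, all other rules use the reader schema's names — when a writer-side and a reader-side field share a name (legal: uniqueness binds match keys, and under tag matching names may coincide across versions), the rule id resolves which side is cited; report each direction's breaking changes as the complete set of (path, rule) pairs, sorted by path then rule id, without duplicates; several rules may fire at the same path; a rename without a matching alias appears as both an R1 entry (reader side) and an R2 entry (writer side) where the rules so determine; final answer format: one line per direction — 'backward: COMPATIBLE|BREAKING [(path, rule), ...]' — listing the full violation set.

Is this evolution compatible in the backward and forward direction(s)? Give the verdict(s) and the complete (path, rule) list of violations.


backward: COMPATIBLE []; forward: COMPATIBLE []

the writer's type comes first in each Shipment pair
backward on Shipment — v2 reading data written by v1:
  zip: int64 -> int64, writer required; from zip
  locale: string -> string, writer required; from locale
  verified: bool -> bool, writer required; from verified
  signature: bytes -> bytes, writer required; from signature
  nickname: string -> string, writer required; from nickname
  attempts: int64 -> int64, writer required; from attempts
  duration: no writer match
  checksum (writer side), unknown to reader
  => backward: COMPATIBLE
forward on Shipment — v1 reading data written by v2:
  zip: int64 -> int64, writer required; from zip
  locale: string -> string, writer required; from locale
  verified: bool -> bool, writer required; from verified
  signature: bytes -> bytes, writer required; from signature
  nickname: string -> string, writer required; from nickname
  checksum: no writer match
  attempts: int64 -> int64, writer required; from attempts
  duration (writer side), unknown to reader
  => forward: COMPATIBLE


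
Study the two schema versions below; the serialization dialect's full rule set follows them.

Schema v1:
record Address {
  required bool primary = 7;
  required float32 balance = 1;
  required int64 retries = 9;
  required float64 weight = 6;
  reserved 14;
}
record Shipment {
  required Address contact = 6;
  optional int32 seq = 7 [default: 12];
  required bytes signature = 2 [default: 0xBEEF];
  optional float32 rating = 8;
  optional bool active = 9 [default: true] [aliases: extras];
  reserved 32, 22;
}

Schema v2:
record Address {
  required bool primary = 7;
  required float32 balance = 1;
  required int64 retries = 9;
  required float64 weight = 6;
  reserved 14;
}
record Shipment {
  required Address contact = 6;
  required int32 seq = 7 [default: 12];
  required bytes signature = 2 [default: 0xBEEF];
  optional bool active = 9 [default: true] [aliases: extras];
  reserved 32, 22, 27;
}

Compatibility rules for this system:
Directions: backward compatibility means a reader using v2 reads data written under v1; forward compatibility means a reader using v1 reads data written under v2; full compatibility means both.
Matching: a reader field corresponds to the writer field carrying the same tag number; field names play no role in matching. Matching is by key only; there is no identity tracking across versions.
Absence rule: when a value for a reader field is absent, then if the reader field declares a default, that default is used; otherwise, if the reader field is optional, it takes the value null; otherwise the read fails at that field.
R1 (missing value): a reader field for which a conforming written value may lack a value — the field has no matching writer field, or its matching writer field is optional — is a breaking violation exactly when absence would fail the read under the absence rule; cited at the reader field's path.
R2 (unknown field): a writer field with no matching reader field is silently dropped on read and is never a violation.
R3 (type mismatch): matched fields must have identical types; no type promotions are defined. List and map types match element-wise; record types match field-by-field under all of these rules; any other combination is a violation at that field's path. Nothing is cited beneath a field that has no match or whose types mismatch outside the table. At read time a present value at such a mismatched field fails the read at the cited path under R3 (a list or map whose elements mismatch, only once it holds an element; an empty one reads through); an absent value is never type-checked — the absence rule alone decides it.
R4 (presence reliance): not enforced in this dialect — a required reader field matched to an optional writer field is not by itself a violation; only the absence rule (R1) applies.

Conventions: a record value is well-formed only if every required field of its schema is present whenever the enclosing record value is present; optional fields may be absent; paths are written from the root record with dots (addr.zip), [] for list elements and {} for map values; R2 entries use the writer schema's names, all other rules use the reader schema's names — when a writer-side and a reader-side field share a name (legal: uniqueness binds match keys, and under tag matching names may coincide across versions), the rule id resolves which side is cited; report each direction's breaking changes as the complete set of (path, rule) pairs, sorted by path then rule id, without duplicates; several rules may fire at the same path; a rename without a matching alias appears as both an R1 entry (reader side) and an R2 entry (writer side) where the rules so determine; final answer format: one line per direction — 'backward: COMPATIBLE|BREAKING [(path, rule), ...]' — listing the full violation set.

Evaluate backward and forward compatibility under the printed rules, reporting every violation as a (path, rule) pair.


backward: COMPATIBLE []; forward: COMPATIBLE []

in Shipment below, arrows point writer -> reader
backward for Shipment (reader v2, writer v1):
  contact <- contact (Address -> Address, writer required)
  seq <- seq (int32 -> int32, writer optional)
  signature <- signature (bytes -> bytes, writer required)
  active <- active (bool -> bool, writer optional)
  rating (writer side), unknown to reader
  contact.primary <- contact.primary (bool -> bool, writer required)
  contact.balance <- contact.balance (float32 -> float32, writer required)
  contact.retries <- contact.retries (int64 -> int64, writer required)
  contact.weight <- contact.weight (float64 -> float64, writer required)
  => backward: COMPATIBLE
forward for Shipment (reader v1, writer v2):
  contact <- contact (Address -> Address, writer required)
  seq <- seq (int32 -> int32, writer required)
  signature <- signature (bytes -> bytes, writer required)
  rating: no writer match
  active <- active (bool -> bool, writer optional)
  contact.primary <- contact.primary (bool -> bool, writer required)
  contact.balance <- contact.balance (float32 -> float32, writer required)
  contact.retries <- contact.retries (int64 -> int64, writer required)
  contact.weight <- contact.weight (float64 -> float64, writer required)
  => forward: COMPATIBLE
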